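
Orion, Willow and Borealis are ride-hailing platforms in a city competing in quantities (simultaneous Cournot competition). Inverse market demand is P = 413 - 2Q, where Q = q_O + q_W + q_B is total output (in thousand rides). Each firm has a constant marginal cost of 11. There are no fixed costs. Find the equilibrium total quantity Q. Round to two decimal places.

150.75

A representative firm's profit is π_i = q_i(413 - 2Q) - 11q_i.
First-order condition (treating rivals' output as given): 402 - 4q_i - 2·Σ_{j≠i} q_j = 0.
By symmetry each firm produces the same amount; substituting Σ_{j≠i} q_j = 2q_i yields q_i = 402/8 = 201/4.
Total output Q = 201/4 + 201/4 + 201/4 = 603/4.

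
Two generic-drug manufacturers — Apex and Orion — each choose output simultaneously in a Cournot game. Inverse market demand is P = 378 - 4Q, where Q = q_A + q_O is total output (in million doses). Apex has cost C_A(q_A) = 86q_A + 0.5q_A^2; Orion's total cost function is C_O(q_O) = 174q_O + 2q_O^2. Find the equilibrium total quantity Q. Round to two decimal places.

Apex's profit: π_A = (378 - 4Q)q_A - (86q_A + (1/2)q_A²). Setting ∂π_A/∂q_A = 0: 292 - 9q_A - 4(q_O) = 0.
Orion's first-order condition: 204 - 12q_O - 4(q_A) = 0.
Best responses: q_A = (292 - 4q_O)/9, q_O = (204 - 4q_A)/12.
Substituting one into the other gives q_A = 672/23 and q_O = 167/23.
Total output Q = 672/23 + 167/23 = 839/23.

36.48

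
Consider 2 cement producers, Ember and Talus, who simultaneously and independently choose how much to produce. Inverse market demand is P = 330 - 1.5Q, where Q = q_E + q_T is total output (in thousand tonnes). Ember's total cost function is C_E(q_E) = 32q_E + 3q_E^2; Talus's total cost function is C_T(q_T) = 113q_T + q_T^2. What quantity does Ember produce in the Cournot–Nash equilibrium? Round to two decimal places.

27.24

Ember's profit: π_E = (330 - 1.5Q)q_E - (32q_E + 3q_E²). Setting ∂π_E/∂q_E = 0: 298 - 9q_E - (3/2)(q_T) = 0.
Talus's profit: π_T = (330 - 1.5Q)q_T - (113q_T + q_T²). Setting ∂π_T/∂q_T = 0: 217 - 5q_T - (3/2)(q_E) = 0.
Rearranging gives the reaction functions q_E = (298 - (3/2)q_T)/9 and q_T = (217 - (3/2)q_E)/5.
Solving the pair: q_E = 27.2398, q_T = 35.2281.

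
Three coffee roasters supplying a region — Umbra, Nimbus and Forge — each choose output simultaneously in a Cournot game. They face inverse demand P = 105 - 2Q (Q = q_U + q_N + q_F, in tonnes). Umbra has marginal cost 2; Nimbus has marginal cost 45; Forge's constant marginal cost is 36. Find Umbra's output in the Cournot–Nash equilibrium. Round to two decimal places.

22.50

Umbra's profit: π_U = (105 - 2Q)q_U - (2q_U). Setting ∂π_U/∂q_U = 0: 103 - 4q_U - 2(q_N + q_F) = 0.
Nimbus's first-order condition: 60 - 4q_N - 2(q_U + q_F) = 0.
Forge's profit: π_F = (105 - 2Q)q_F - (36q_F). Setting ∂π_F/∂q_F = 0: 69 - 4q_F - 2(q_U + q_N) = 0.
Adding the 3 conditions: 232 − 4Q − 4Q = 0, i.e. Q = 29.
Back-substituting: q_U = (103 − 58)/2 = 45/2, q_N = (60 − 58)/2 = 1, q_F = (69 − 58)/2 = 11/2.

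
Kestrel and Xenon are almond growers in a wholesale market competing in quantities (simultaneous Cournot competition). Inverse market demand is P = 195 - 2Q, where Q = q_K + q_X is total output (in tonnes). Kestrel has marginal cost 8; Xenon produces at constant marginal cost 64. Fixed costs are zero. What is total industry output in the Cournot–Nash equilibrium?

53

Kestrel's profit: π_K = (195 - 2Q)q_K - (8q_K). Setting ∂π_K/∂q_K = 0: 187 - 4q_K - 2(q_X) = 0.
Xenon's first-order condition: 131 - 4q_X - 2(q_K) = 0.
So q_K = (187 - 2q_X)/4 and q_X = (131 - 2q_K)/4.
Substituting one into the other gives q_K = 81/2 and q_X = 25/2.
Total output Q = 81/2 + 25/2 = 53.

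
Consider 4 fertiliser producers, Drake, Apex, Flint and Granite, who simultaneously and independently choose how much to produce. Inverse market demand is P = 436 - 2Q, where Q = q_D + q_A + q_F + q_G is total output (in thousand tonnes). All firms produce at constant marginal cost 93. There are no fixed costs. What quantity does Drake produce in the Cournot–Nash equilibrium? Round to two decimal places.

34.30

Each firm earns π_i = (436 - 2Q)q_i - 93q_i.
Setting ∂π_i/∂q_i = 0 with rivals' quantities fixed: 343 - 4q_i - 2·Σ_{j≠i} q_j = 0.
By symmetry each firm produces the same amount; substituting Σ_{j≠i} q_j = 3q_i yields q_i = 343/10.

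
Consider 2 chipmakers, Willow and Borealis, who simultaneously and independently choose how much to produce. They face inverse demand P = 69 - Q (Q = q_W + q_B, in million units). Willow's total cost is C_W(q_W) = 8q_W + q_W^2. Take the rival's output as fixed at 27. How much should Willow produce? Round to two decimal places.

8.50

With the rival's output fixed at 27, Willow's profit is π_W = (69 - 27 - q_W)q_W - (8q_W + q_W²) = (42 - q_W)q_W - (8q_W + q_W²).
∂π_W/∂q_W = 34 - 4q_W = 0, so q_W = 17/2.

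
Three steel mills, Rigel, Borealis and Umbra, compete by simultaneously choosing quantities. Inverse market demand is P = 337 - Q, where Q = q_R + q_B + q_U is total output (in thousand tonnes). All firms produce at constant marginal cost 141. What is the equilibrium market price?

190

Each firm earns π_i = (337 - Q)q_i - 141q_i.
First-order condition (treating rivals' output as given): 196 - 2q_i - Σ_{j≠i} q_j = 0.
By symmetry each firm produces the same amount; substituting Σ_{j≠i} q_j = 2q_i yields q_i = 196/4 = 49.
Total output Q = 147, so price P = 337 - 147 = 190.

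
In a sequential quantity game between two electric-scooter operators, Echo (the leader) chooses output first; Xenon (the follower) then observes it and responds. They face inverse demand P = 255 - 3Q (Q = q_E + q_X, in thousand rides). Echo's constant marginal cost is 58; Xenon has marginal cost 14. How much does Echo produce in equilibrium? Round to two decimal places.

25.50

The follower Xenon best-responds to any q_E: π_X = (255 - 3Q)q_X - 14q_X.
Follower FOC: 241 - 3q_E - 6q_X = 0, so q_X(q_E) = (241 - 3q_E)/6.
The leader anticipates this reaction. Substituting into P = 255 - 3Q gives P = 269/2 - (3/2)q_E, so π_E = (269/2 - (3/2)q_E)q_E - 58q_E.
Maximising: ∂π_E/∂q_E = 153/2 - 3q_E = 0, giving q_E = 51/2.
Then q_X = (241 - 3·(51/2))/6 = 329/12.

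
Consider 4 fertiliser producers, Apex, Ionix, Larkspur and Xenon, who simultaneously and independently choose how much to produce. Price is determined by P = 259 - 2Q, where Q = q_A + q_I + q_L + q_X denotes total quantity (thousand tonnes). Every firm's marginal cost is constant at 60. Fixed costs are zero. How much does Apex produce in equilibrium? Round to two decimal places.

19.90

Each firm earns π_i = (259 - 2Q)q_i - 60q_i.
Setting ∂π_i/∂q_i = 0 with rivals' quantities fixed: 199 - 4q_i - 2·Σ_{j≠i} q_j = 0.
With identical firms every q_j equals q_i, so Σ_{j≠i} q_j = 3q_i and 199 = 10q_i, giving q_i = 199/10.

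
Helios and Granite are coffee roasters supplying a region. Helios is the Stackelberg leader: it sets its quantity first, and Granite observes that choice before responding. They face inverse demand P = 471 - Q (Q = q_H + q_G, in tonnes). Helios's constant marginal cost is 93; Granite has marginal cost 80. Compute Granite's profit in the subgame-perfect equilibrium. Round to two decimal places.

10868.06

Solve by backward induction. Given q_H, the follower Granite maximises π_G = (471 - q_H - q_G)q_G - 80q_G.
∂π_G/∂q_G = 391 - q_H - 2q_G = 0 gives the reaction function q_G = (391 - q_H)/2.
Helios substitutes q_G(q_H) into its own profit: π_H = q_H(471 - q_H - (391 - q_H)/2) - 93q_H = (551/2 - (1/2)q_H)q_H - 93q_H.
The leader's first-order condition 365/2 - q_H = 0 yields q_H = 365/2.
Then q_G = (391 - 365/2)/2 = 417/4.
Price P = 471 - 1147/4 = 737/4.
Granite's profit: (737/4 - 80)·(417/4) = 10868.0625.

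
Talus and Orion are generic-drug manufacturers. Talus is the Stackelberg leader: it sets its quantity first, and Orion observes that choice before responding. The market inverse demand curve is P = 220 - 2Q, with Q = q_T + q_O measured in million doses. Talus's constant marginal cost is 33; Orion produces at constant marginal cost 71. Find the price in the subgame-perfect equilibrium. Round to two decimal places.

Solve by backward induction. Given q_T, the follower Orion maximises π_O = (220 - 2q_T - 2q_O)q_O - 71q_O.
Follower FOC: 149 - 2q_T - 4q_O = 0, so q_O(q_T) = (149 - 2q_T)/4.
The leader anticipates this reaction. Substituting into P = 220 - 2Q gives P = 291/2 - q_T, so π_T = (291/2 - q_T)q_T - 33q_T.
Leader FOC: 225/2 - 2q_T = 0, so q_T = 225/4.
Then q_O = (149 - 2·(225/4))/4 = 73/8.
Total output Q = 523/8, so price P = 220 - 2·(523/8) = 357/4.

89.25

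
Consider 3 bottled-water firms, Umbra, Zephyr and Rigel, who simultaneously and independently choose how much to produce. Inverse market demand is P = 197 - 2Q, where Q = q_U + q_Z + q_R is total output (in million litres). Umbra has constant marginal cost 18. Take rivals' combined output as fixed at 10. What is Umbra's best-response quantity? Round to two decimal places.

With rivals' combined output fixed at 10, Umbra's profit is π_U = (197 - 2·10 - 2q_U)q_U - (18q_U) = (177 - 2q_U)q_U - (18q_U).
∂π_U/∂q_U = 159 - 4q_U = 0, so q_U = 159/4.

39.75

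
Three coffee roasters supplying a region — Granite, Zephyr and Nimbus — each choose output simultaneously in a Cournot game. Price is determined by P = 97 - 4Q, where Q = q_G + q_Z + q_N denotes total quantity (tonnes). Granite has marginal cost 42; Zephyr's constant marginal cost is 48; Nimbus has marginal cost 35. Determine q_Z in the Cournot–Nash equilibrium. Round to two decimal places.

Granite's profit: π_G = (97 - 4Q)q_G - (42q_G). Setting ∂π_G/∂q_G = 0: 55 - 8q_G - 4(q_Z + q_N) = 0.
Zephyr's profit: π_Z = (97 - 4Q)q_Z - (48q_Z). Setting ∂π_Z/∂q_Z = 0: 49 - 8q_Z - 4(q_G + q_N) = 0.
Nimbus's first-order condition: 62 - 8q_N - 4(q_G + q_Z) = 0.
Adding the 3 conditions: 166 − 8Q − 8Q = 0, i.e. Q = 83/8.
Back-substituting: q_G = (55 − 83/2)/4 = 27/8, q_Z = (49 − 83/2)/4 = 15/8, q_N = (62 − 83/2)/4 = 41/8.

1.88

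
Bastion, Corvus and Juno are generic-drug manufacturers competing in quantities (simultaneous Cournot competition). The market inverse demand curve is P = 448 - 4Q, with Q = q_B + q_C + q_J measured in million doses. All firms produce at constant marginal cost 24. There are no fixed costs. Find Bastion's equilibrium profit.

2809

A representative firm's profit is π_i = q_i(448 - 4Q) - 24q_i.
First-order condition (treating rivals' output as given): 424 - 8q_i - 4·Σ_{j≠i} q_j = 0.
By symmetry each firm produces the same amount; substituting Σ_{j≠i} q_j = 2q_i yields q_i = 424/16 = 53/2.
Price P = 448 - 4·(159/2) = 130.
Bastion's profit: (130 - 24)·(53/2) = 2809.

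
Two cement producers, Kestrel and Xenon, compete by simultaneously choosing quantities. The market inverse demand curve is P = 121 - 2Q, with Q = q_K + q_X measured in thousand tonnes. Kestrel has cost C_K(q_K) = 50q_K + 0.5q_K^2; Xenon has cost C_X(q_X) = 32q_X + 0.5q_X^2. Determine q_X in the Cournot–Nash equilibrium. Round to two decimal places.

14.43

Kestrel's profit: π_K = (121 - 2Q)q_K - (50q_K + (1/2)q_K²). Setting ∂π_K/∂q_K = 0: 71 - 5q_K - 2(q_X) = 0.
Xenon's first-order condition: 89 - 5q_X - 2(q_K) = 0.
Best responses: q_K = (71 - 2q_X)/5, q_X = (89 - 2q_K)/5.
Substituting one into the other gives q_K = 59/7 and q_X = 101/7.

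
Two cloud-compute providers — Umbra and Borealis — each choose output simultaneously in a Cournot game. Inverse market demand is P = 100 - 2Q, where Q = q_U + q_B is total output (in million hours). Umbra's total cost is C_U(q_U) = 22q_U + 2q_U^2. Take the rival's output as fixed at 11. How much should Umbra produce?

7

With the rival's output fixed at 11, Umbra's profit is π_U = (100 - 2·11 - 2q_U)q_U - (22q_U + 2q_U²) = (78 - 2q_U)q_U - (22q_U + 2q_U²).
∂π_U/∂q_U = 56 - 8q_U = 0, so q_U = 7.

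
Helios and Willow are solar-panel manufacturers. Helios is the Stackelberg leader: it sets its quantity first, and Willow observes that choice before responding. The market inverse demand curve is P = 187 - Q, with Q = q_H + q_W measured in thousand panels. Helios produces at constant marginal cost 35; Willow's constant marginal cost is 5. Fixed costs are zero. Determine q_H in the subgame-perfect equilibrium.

61

The follower Willow best-responds to any q_H: π_W = (187 - Q)q_W - 5q_W.
Setting the follower's marginal profit to zero, 182 - q_H - 2q_W = 0, i.e. q_W = (182 - q_H)/2.
Helios substitutes q_W(q_H) into its own profit: π_H = q_H(187 - q_H - (182 - q_H)/2) - 35q_H = (96 - (1/2)q_H)q_H - 35q_H.
Leader FOC: 61 - q_H = 0, so q_H = 61.
Then q_W = (182 - 61)/2 = 121/2.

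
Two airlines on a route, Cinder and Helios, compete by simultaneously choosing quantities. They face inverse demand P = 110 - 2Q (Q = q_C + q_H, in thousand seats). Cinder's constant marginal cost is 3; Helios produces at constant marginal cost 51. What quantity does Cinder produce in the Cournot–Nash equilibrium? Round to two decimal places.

25.83

Cinder's profit: π_C = (110 - 2Q)q_C - (3q_C). Setting ∂π_C/∂q_C = 0: 107 - 4q_C - 2(q_H) = 0.
Helios's first-order condition: 59 - 4q_H - 2(q_C) = 0.
So q_C = (107 - 2q_H)/4 and q_H = (59 - 2q_C)/4.
Substituting one into the other gives q_C = 155/6 and q_H = 11/6.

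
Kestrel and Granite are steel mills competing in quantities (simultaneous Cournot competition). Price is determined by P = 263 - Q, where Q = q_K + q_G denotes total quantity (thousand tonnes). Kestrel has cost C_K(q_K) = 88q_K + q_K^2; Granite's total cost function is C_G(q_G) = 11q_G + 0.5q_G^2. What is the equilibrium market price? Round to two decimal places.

Kestrel's profit: π_K = (263 - Q)q_K - (88q_K + q_K²). Setting ∂π_K/∂q_K = 0: 175 - 4q_K - (q_G) = 0.
Granite's profit: π_G = (263 - Q)q_G - (11q_G + (1/2)q_G²). Setting ∂π_G/∂q_G = 0: 252 - 3q_G - (q_K) = 0.
So q_K = (175 - q_G)/4 and q_G = (252 - q_K)/3.
Substituting one into the other gives q_K = 273/11 and q_G = 833/11.
Total output Q = 1106/11, so price P = 263 - 1106/11 = 1787/11.

162.45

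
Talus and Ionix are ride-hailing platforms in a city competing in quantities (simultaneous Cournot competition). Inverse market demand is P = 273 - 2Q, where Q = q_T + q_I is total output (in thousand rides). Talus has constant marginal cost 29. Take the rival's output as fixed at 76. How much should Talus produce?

23

With the rival's output fixed at 76, Talus's profit is π_T = (273 - 2·76 - 2q_T)q_T - (29q_T) = (121 - 2q_T)q_T - (29q_T).
∂π_T/∂q_T = 92 - 4q_T = 0, so q_T = 23.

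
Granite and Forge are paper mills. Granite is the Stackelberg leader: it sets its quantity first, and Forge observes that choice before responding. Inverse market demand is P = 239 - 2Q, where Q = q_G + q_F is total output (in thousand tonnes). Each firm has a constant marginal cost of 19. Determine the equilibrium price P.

The follower Forge best-responds to any q_G: π_F = (239 - 2Q)q_F - 19q_F.
∂π_F/∂q_F = 220 - 2q_G - 4q_F = 0 gives the reaction function q_F = (220 - 2q_G)/4.
Granite substitutes q_F(q_G) into its own profit: π_G = q_G(239 - 2q_G - (220 - 2q_G)/2) - 19q_G = (129 - q_G)q_G - 19q_G.
Leader FOC: 110 - 2q_G = 0, so q_G = 55.
Then q_F = (220 - 2·55)/4 = 55/2.
Total output Q = 165/2, so price P = 239 - 2·(165/2) = 74.

74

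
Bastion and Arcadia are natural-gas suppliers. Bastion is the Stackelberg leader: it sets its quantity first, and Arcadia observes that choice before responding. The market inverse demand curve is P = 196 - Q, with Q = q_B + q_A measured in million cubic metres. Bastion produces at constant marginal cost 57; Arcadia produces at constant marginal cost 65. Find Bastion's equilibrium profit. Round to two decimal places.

The follower Arcadia best-responds to any q_B: π_A = (196 - Q)q_A - 65q_A.
∂π_A/∂q_A = 131 - q_B - 2q_A = 0 gives the reaction function q_A = (131 - q_B)/2.
Bastion substitutes q_A(q_B) into its own profit: π_B = q_B(196 - q_B - (131 - q_B)/2) - 57q_B = (261/2 - (1/2)q_B)q_B - 57q_B.
Leader FOC: 147/2 - q_B = 0, so q_B = 147/2.
Then q_A = (131 - 147/2)/2 = 115/4.
Price P = 196 - 409/4 = 375/4.
Bastion's profit: (375/4 - 57)·(147/2) = 2701.1250.

2701.13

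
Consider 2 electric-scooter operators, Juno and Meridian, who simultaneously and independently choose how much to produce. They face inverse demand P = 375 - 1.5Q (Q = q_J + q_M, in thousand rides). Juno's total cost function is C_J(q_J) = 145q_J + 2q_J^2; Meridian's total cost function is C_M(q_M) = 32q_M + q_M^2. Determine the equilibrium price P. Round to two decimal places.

Juno's profit: π_J = (375 - 1.5Q)q_J - (145q_J + 2q_J²). Setting ∂π_J/∂q_J = 0: 230 - 7q_J - (3/2)(q_M) = 0.
Meridian's profit: π_M = (375 - 1.5Q)q_M - (32q_M + q_M²). Setting ∂π_M/∂q_M = 0: 343 - 5q_M - (3/2)(q_J) = 0.
Rearranging gives the reaction functions q_J = (230 - (3/2)q_M)/7 and q_M = (343 - (3/2)q_J)/5.
Substituting one into the other gives q_J = 19.4046 and q_M = 62.7786.
Total output Q = 82.1832, so price P = 375 - (3/2)·82.1832 = 251.7252.

251.73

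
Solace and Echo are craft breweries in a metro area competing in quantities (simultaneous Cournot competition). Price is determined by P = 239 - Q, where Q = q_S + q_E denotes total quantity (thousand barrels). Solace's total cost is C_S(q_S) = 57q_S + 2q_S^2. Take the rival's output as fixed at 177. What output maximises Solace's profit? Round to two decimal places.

With the rival's output fixed at 177, Solace's profit is π_S = (239 - 177 - q_S)q_S - (57q_S + 2q_S²) = (62 - q_S)q_S - (57q_S + 2q_S²).
∂π_S/∂q_S = 5 - 6q_S = 0, so q_S = 5/6.

0.83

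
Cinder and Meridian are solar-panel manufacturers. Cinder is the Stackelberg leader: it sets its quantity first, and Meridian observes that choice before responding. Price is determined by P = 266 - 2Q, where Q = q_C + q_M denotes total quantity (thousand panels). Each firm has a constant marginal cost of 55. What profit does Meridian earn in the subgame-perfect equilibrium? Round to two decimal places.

1391.28

Solve by backward induction. Given q_C, the follower Meridian maximises π_M = (266 - 2q_C - 2q_M)q_M - 55q_M.
∂π_M/∂q_M = 211 - 2q_C - 4q_M = 0 gives the reaction function q_M = (211 - 2q_C)/4.
The leader anticipates this reaction. Substituting into P = 266 - 2Q gives P = 321/2 - q_C, so π_C = (321/2 - q_C)q_C - 55q_C.
Leader FOC: 211/2 - 2q_C = 0, so q_C = 211/4.
Then q_M = (211 - 2·(211/4))/4 = 211/8.
Price P = 266 - 2·(633/8) = 431/4.
Meridian's profit: (431/4 - 55)·(211/8) = 1391.2813.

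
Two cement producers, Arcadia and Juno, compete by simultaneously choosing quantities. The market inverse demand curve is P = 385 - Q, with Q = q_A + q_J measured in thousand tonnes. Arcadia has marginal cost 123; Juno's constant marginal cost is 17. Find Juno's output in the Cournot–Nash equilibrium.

Arcadia's profit: π_A = (385 - Q)q_A - (123q_A). Setting ∂π_A/∂q_A = 0: 262 - 2q_A - (q_J) = 0.
Juno's profit: π_J = (385 - Q)q_J - (17q_J). Setting ∂π_J/∂q_J = 0: 368 - 2q_J - (q_A) = 0.
So q_A = (262 - q_J)/2 and q_J = (368 - q_A)/2.
Solving the pair: q_A = 52, q_J = 158.

158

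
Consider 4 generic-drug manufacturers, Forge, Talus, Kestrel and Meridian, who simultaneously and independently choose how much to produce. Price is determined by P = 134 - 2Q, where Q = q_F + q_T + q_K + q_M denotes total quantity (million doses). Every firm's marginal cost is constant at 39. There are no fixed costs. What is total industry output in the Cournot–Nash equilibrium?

A representative firm's profit is π_i = q_i(134 - 2Q) - 39q_i.
Setting ∂π_i/∂q_i = 0 with rivals' quantities fixed: 95 - 4q_i - 2·Σ_{j≠i} q_j = 0.
With identical firms every q_j equals q_i, so Σ_{j≠i} q_j = 3q_i and 95 = 10q_i, giving q_i = 19/2.
Total output Q = 19/2 + 19/2 + 19/2 + 19/2 = 38.

38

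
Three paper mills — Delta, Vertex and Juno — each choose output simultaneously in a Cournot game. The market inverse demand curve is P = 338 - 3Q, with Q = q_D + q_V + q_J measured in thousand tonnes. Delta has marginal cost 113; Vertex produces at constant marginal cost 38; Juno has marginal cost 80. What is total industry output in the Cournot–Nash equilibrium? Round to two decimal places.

Delta's profit: π_D = (338 - 3Q)q_D - (113q_D). Setting ∂π_D/∂q_D = 0: 225 - 6q_D - 3(q_V + q_J) = 0.
Vertex's profit: π_V = (338 - 3Q)q_V - (38q_V). Setting ∂π_V/∂q_V = 0: 300 - 6q_V - 3(q_D + q_J) = 0.
Juno's profit: π_J = (338 - 3Q)q_J - (80q_J). Setting ∂π_J/∂q_J = 0: 258 - 6q_J - 3(q_D + q_V) = 0.
Summing all 3 equations gives 783 − 12Q = 0, hence Q = 261/4.
Back-substituting: q_D = (225 − 783/4)/3 = 39/4, q_V = (300 − 783/4)/3 = 139/4, q_J = (258 − 783/4)/3 = 83/4.
Total output Q = 39/4 + 139/4 + 83/4 = 261/4.

65.25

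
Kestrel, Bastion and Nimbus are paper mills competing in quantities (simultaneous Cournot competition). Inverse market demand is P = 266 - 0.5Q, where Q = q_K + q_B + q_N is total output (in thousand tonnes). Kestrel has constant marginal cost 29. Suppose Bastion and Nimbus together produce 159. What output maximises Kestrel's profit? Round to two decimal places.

With rivals' combined output fixed at 159, Kestrel's profit is π_K = (266 - (1/2)·159 - (1/2)q_K)q_K - (29q_K) = (373/2 - (1/2)q_K)q_K - (29q_K).
∂π_K/∂q_K = 315/2 - q_K = 0, so q_K = 315/2.

157.50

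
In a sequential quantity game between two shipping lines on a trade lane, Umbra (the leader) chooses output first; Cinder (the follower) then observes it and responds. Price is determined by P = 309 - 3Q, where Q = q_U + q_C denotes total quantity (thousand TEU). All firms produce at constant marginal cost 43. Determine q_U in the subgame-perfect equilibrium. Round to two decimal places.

44.33

Solve by backward induction. Given q_U, the follower Cinder maximises π_C = (309 - 3q_U - 3q_C)q_C - 43q_C.
∂π_C/∂q_C = 266 - 3q_U - 6q_C = 0 gives the reaction function q_C = (266 - 3q_U)/6.
The leader anticipates this reaction. Substituting into P = 309 - 3Q gives P = 176 - (3/2)q_U, so π_U = (176 - (3/2)q_U)q_U - 43q_U.
The leader's first-order condition 133 - 3q_U = 0 yields q_U = 133/3.
Then q_C = (266 - 3·(133/3))/6 = 133/6.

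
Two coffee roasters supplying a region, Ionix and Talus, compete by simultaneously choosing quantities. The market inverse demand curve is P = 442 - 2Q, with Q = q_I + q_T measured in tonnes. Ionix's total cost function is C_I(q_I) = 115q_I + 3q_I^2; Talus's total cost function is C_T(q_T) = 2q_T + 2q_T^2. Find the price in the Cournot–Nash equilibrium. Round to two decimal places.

297.74

Ionix's profit: π_I = (442 - 2Q)q_I - (115q_I + 3q_I²). Setting ∂π_I/∂q_I = 0: 327 - 10q_I - 2(q_T) = 0.
Talus's first-order condition: 440 - 8q_T - 2(q_I) = 0.
So q_I = (327 - 2q_T)/10 and q_T = (440 - 2q_I)/8.
Substituting one into the other gives q_I = 434/19 and q_T = 1873/38.
Total output Q = 72.1316, so price P = 442 - 2·72.1316 = 297.7368.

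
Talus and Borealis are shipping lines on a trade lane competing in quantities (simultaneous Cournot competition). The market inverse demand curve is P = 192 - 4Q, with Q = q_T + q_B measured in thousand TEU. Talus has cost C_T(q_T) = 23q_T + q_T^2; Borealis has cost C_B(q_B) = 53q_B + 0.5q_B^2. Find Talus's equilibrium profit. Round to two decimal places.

850.28

Talus's profit: π_T = (192 - 4Q)q_T - (23q_T + q_T²). Setting ∂π_T/∂q_T = 0: 169 - 10q_T - 4(q_B) = 0.
Borealis's profit: π_B = (192 - 4Q)q_B - (53q_B + (1/2)q_B²). Setting ∂π_B/∂q_B = 0: 139 - 9q_B - 4(q_T) = 0.
So q_T = (169 - 4q_B)/10 and q_B = (139 - 4q_T)/9.
Solving the pair: q_T = 965/74, q_B = 357/37.
Price P = 192 - 4·(1679/74) = 101.2432.
Talus's profit: 101.2432·(965/74) - 23·(965/74) - (965/74)² = 850.2785.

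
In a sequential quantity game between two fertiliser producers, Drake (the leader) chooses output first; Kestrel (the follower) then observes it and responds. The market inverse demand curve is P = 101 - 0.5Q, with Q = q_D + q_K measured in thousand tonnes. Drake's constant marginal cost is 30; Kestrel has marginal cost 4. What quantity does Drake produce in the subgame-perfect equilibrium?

45

Solve by backward induction. Given q_D, the follower Kestrel maximises π_K = (101 - (1/2)q_D - (1/2)q_K)q_K - 4q_K.
∂π_K/∂q_K = 97 - (1/2)q_D - q_K = 0 gives the reaction function q_K = (97 - (1/2)q_D).
The leader anticipates this reaction. Substituting into P = 101 - 0.5Q gives P = 105/2 - (1/4)q_D, so π_D = (105/2 - (1/4)q_D)q_D - 30q_D.
The leader's first-order condition 45/2 - (1/2)q_D = 0 yields q_D = 45.
Then q_K = (97 - (1/2)·45) = 149/2.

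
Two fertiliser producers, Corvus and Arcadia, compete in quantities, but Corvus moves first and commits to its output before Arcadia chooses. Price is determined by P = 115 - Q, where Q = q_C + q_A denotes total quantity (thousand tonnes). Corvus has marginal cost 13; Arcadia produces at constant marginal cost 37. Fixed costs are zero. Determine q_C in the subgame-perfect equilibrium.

63

The follower Arcadia best-responds to any q_C: π_A = (115 - Q)q_A - 37q_A.
Follower FOC: 78 - q_C - 2q_A = 0, so q_A(q_C) = (78 - q_C)/2.
Corvus substitutes q_A(q_C) into its own profit: π_C = q_C(115 - q_C - (78 - q_C)/2) - 13q_C = (76 - (1/2)q_C)q_C - 13q_C.
Maximising: ∂π_C/∂q_C = 63 - q_C = 0, giving q_C = 63.
Then q_A = (78 - 63)/2 = 15/2.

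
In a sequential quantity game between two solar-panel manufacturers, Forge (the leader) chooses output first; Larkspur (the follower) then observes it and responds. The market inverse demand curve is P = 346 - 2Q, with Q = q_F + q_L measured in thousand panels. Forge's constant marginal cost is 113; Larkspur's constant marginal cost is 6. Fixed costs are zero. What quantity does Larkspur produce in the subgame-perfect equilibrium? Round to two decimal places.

69.25

Solve by backward induction. Given q_F, the follower Larkspur maximises π_L = (346 - 2q_F - 2q_L)q_L - 6q_L.
Setting the follower's marginal profit to zero, 340 - 2q_F - 4q_L = 0, i.e. q_L = (340 - 2q_F)/4.
The leader anticipates this reaction. Substituting into P = 346 - 2Q gives P = 176 - q_F, so π_F = (176 - q_F)q_F - 113q_F.
The leader's first-order condition 63 - 2q_F = 0 yields q_F = 63/2.
Then q_L = (340 - 2·(63/2))/4 = 277/4.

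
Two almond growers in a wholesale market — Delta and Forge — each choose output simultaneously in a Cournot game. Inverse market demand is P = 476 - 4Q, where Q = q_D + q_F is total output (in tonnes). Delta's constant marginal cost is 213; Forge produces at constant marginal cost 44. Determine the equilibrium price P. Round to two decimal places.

Delta's profit: π_D = (476 - 4Q)q_D - (213q_D). Setting ∂π_D/∂q_D = 0: 263 - 8q_D - 4(q_F) = 0.
Forge's first-order condition: 432 - 8q_F - 4(q_D) = 0.
So q_D = (263 - 4q_F)/8 and q_F = (432 - 4q_D)/8.
Substituting one into the other gives q_D = 47/6 and q_F = 601/12.
Total output Q = 695/12, so price P = 476 - 4·(695/12) = 733/3.

244.33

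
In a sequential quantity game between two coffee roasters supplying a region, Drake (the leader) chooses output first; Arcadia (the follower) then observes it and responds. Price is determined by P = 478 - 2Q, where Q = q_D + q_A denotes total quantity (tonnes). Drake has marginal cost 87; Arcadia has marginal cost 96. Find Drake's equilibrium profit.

The follower Arcadia best-responds to any q_D: π_A = (478 - 2Q)q_A - 96q_A.
Setting the follower's marginal profit to zero, 382 - 2q_D - 4q_A = 0, i.e. q_A = (382 - 2q_D)/4.
Drake substitutes q_A(q_D) into its own profit: π_D = q_D(478 - 2q_D - (382 - 2q_D)/2) - 87q_D = (287 - q_D)q_D - 87q_D.
Maximising: ∂π_D/∂q_D = 200 - 2q_D = 0, giving q_D = 100.
Then q_A = (382 - 2·100)/4 = 91/2.
Price P = 478 - 2·(291/2) = 187.
Drake's profit: (187 - 87)·100 = 10000.

10000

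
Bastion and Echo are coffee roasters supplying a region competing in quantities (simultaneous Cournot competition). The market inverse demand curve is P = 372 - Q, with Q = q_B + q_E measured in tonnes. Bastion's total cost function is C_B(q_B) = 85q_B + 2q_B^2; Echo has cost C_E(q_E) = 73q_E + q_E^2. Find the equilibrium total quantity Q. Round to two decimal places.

Bastion's profit: π_B = (372 - Q)q_B - (85q_B + 2q_B²). Setting ∂π_B/∂q_B = 0: 287 - 6q_B - (q_E) = 0.
Echo's profit: π_E = (372 - Q)q_E - (73q_E + q_E²). Setting ∂π_E/∂q_E = 0: 299 - 4q_E - (q_B) = 0.
So q_B = (287 - q_E)/6 and q_E = (299 - q_B)/4.
Substituting one into the other gives q_B = 849/23 and q_E = 1507/23.
Total output Q = 849/23 + 1507/23 = 102.4348.

102.43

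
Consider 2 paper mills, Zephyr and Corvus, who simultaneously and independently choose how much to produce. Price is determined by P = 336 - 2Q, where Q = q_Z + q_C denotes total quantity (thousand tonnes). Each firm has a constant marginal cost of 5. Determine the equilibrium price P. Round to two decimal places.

A representative firm's profit is π_i = q_i(336 - 2Q) - 5q_i.
First-order condition (treating rivals' output as given): 331 - 4q_i - 2q_j = 0.
With identical firms every q_j equals q_i, so q_j = q_i and 331 = 6q_i, giving q_i = 331/6.
Total output Q = 331/3, so price P = 336 - 2·(331/3) = 346/3.

115.33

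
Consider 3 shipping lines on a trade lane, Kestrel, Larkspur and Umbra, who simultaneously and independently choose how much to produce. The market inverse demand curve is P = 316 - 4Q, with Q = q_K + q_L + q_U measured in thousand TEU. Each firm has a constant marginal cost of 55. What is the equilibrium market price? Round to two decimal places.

120.25

Each firm earns π_i = (316 - 4Q)q_i - 55q_i.
Setting ∂π_i/∂q_i = 0 with rivals' quantities fixed: 261 - 8q_i - 4·Σ_{j≠i} q_j = 0.
By symmetry each firm produces the same amount; substituting Σ_{j≠i} q_j = 2q_i yields q_i = 261/16.
Total output Q = 783/16, so price P = 316 - 4·(783/16) = 481/4.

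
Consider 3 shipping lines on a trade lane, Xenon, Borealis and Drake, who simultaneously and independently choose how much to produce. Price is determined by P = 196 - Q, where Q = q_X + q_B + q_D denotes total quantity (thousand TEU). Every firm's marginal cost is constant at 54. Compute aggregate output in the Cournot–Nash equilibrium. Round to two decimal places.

106.50

Each firm earns π_i = (196 - Q)q_i - 54q_i.
Setting ∂π_i/∂q_i = 0 with rivals' quantities fixed: 142 - 2q_i - Σ_{j≠i} q_j = 0.
With identical firms every q_j equals q_i, so Σ_{j≠i} q_j = 2q_i and 142 = 4q_i, giving q_i = 71/2.
Total output Q = 71/2 + 71/2 + 71/2 = 213/2.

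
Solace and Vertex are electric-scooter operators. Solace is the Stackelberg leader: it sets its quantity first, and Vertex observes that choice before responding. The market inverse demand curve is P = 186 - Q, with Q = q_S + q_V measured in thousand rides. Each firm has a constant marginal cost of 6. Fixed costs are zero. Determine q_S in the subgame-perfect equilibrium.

The follower Vertex best-responds to any q_S: π_V = (186 - Q)q_V - 6q_V.
Follower FOC: 180 - q_S - 2q_V = 0, so q_V(q_S) = (180 - q_S)/2.
Solace substitutes q_V(q_S) into its own profit: π_S = q_S(186 - q_S - (180 - q_S)/2) - 6q_S = (96 - (1/2)q_S)q_S - 6q_S.
The leader's first-order condition 90 - q_S = 0 yields q_S = 90.
Then q_V = (180 - 90)/2 = 45.

90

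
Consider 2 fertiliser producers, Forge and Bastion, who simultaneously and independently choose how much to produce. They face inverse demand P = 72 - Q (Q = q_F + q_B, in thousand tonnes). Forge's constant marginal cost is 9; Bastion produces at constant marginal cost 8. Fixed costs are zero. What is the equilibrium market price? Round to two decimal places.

Forge's profit: π_F = (72 - Q)q_F - (9q_F). Setting ∂π_F/∂q_F = 0: 63 - 2q_F - (q_B) = 0.
Bastion's profit: π_B = (72 - Q)q_B - (8q_B). Setting ∂π_B/∂q_B = 0: 64 - 2q_B - (q_F) = 0.
Rearranging gives the reaction functions q_F = (63 - q_B)/2 and q_B = (64 - q_F)/2.
Substituting one into the other gives q_F = 62/3 and q_B = 65/3.
Total output Q = 127/3, so price P = 72 - 127/3 = 89/3.

29.67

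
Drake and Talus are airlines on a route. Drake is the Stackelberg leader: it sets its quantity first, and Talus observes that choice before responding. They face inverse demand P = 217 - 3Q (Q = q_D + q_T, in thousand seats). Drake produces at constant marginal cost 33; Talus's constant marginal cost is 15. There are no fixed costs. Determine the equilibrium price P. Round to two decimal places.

74.50

Solve by backward induction. Given q_D, the follower Talus maximises π_T = (217 - 3q_D - 3q_T)q_T - 15q_T.
∂π_T/∂q_T = 202 - 3q_D - 6q_T = 0 gives the reaction function q_T = (202 - 3q_D)/6.
Drake substitutes q_T(q_D) into its own profit: π_D = q_D(217 - 3q_D - (202 - 3q_D)/2) - 33q_D = (116 - (3/2)q_D)q_D - 33q_D.
Maximising: ∂π_D/∂q_D = 83 - 3q_D = 0, giving q_D = 83/3.
Then q_T = (202 - 3·(83/3))/6 = 119/6.
Total output Q = 95/2, so price P = 217 - 3·(95/2) = 149/2.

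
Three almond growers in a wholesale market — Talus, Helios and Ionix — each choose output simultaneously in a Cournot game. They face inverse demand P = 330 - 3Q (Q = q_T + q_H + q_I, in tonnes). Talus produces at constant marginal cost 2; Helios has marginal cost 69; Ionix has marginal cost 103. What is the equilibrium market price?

126

Talus's profit: π_T = (330 - 3Q)q_T - (2q_T). Setting ∂π_T/∂q_T = 0: 328 - 6q_T - 3(q_H + q_I) = 0.
Helios's profit: π_H = (330 - 3Q)q_H - (69q_H). Setting ∂π_H/∂q_H = 0: 261 - 6q_H - 3(q_T + q_I) = 0.
Ionix's profit: π_I = (330 - 3Q)q_I - (103q_I). Setting ∂π_I/∂q_I = 0: 227 - 6q_I - 3(q_T + q_H) = 0.
Adding the 3 conditions: 816 − 6Q − 6Q = 0, i.e. Q = 68.
Back-substituting: q_T = (328 − 204)/3 = 124/3, q_H = (261 − 204)/3 = 19, q_I = (227 − 204)/3 = 23/3.
Total output Q = 68, so price P = 330 - 3·68 = 126.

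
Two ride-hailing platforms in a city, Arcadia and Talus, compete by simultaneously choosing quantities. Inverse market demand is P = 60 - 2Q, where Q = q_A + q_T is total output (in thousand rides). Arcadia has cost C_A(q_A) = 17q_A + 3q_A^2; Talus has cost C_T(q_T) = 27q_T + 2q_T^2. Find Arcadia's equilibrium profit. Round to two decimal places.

66.90

Arcadia's profit: π_A = (60 - 2Q)q_A - (17q_A + 3q_A²). Setting ∂π_A/∂q_A = 0: 43 - 10q_A - 2(q_T) = 0.
Talus's first-order condition: 33 - 8q_T - 2(q_A) = 0.
So q_A = (43 - 2q_T)/10 and q_T = (33 - 2q_A)/8.
Substituting one into the other gives q_A = 139/38 and q_T = 61/19.
Price P = 60 - 2·(261/38) = 879/19.
Arcadia's profit: (879/19)·(139/38) - 17·(139/38) - 3(139/38)² = 66.9010.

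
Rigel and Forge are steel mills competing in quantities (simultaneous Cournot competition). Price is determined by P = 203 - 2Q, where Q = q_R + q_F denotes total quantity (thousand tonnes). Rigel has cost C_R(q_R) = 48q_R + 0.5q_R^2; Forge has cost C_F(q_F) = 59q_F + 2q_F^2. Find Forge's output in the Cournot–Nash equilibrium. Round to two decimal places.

11.39

Rigel's profit: π_R = (203 - 2Q)q_R - (48q_R + (1/2)q_R²). Setting ∂π_R/∂q_R = 0: 155 - 5q_R - 2(q_F) = 0.
Forge's first-order condition: 144 - 8q_F - 2(q_R) = 0.
So q_R = (155 - 2q_F)/5 and q_F = (144 - 2q_R)/8.
Substituting one into the other gives q_R = 238/9 and q_F = 205/18.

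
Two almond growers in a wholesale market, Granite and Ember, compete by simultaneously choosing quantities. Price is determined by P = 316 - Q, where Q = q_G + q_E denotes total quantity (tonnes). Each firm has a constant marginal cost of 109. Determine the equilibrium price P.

A representative firm's profit is π_i = q_i(316 - Q) - 109q_i.
First-order condition (treating rivals' output as given): 207 - 2q_i - q_j = 0.
With identical firms every q_j equals q_i, so q_j = q_i and 207 = 3q_i, giving q_i = 69.
Total output Q = 138, so price P = 316 - 138 = 178.

178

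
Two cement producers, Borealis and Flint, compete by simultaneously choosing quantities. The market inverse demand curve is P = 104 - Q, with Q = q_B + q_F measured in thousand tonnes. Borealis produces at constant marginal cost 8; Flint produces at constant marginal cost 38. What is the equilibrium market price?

50

Borealis's profit: π_B = (104 - Q)q_B - (8q_B). Setting ∂π_B/∂q_B = 0: 96 - 2q_B - (q_F) = 0.
Flint's first-order condition: 66 - 2q_F - (q_B) = 0.
So q_B = (96 - q_F)/2 and q_F = (66 - q_B)/2.
Solving the pair: q_B = 42, q_F = 12.
Total output Q = 54, so price P = 104 - 54 = 50.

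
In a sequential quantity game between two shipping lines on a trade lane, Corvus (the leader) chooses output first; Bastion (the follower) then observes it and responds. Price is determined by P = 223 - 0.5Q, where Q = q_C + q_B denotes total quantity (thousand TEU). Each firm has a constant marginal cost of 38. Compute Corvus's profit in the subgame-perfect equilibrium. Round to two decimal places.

8556.25

The follower Bastion best-responds to any q_C: π_B = (223 - 0.5Q)q_B - 38q_B.
Setting the follower's marginal profit to zero, 185 - (1/2)q_C - q_B = 0, i.e. q_B = (185 - (1/2)q_C).
The leader anticipates this reaction. Substituting into P = 223 - 0.5Q gives P = 261/2 - (1/4)q_C, so π_C = (261/2 - (1/4)q_C)q_C - 38q_C.
Leader FOC: 185/2 - (1/2)q_C = 0, so q_C = 185.
Then q_B = (185 - (1/2)·185) = 185/2.
Price P = 223 - (1/2)·(555/2) = 337/4.
Corvus's profit: (337/4 - 38)·185 = 8556.2500.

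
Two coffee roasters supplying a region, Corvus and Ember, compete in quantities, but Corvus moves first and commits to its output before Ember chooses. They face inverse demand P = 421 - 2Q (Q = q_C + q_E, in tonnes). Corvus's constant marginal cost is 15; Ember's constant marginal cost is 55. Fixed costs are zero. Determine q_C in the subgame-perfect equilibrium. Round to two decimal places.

111.50

The follower Ember best-responds to any q_C: π_E = (421 - 2Q)q_E - 55q_E.
Follower FOC: 366 - 2q_C - 4q_E = 0, so q_E(q_C) = (366 - 2q_C)/4.
The leader anticipates this reaction. Substituting into P = 421 - 2Q gives P = 238 - q_C, so π_C = (238 - q_C)q_C - 15q_C.
Leader FOC: 223 - 2q_C = 0, so q_C = 223/2.
Then q_E = (366 - 2·(223/2))/4 = 143/4.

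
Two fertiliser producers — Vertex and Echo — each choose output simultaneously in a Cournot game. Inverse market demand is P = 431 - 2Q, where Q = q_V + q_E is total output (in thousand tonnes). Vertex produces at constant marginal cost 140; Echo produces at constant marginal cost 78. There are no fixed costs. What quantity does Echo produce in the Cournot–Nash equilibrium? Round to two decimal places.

69.17

Vertex's profit: π_V = (431 - 2Q)q_V - (140q_V). Setting ∂π_V/∂q_V = 0: 291 - 4q_V - 2(q_E) = 0.
Echo's profit: π_E = (431 - 2Q)q_E - (78q_E). Setting ∂π_E/∂q_E = 0: 353 - 4q_E - 2(q_V) = 0.
Rearranging gives the reaction functions q_V = (291 - 2q_E)/4 and q_E = (353 - 2q_V)/4.
Substituting one into the other gives q_V = 229/6 and q_E = 415/6.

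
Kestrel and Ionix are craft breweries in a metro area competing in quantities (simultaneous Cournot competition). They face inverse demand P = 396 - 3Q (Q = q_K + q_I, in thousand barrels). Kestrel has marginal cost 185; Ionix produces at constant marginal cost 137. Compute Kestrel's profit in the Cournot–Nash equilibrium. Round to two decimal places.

Kestrel's profit: π_K = (396 - 3Q)q_K - (185q_K). Setting ∂π_K/∂q_K = 0: 211 - 6q_K - 3(q_I) = 0.
Ionix's first-order condition: 259 - 6q_I - 3(q_K) = 0.
Best responses: q_K = (211 - 3q_I)/6, q_I = (259 - 3q_K)/6.
Substituting one into the other gives q_K = 163/9 and q_I = 307/9.
Price P = 396 - 3·(470/9) = 718/3.
Kestrel's profit: (718/3 - 185)·(163/9) = 984.0370.

984.04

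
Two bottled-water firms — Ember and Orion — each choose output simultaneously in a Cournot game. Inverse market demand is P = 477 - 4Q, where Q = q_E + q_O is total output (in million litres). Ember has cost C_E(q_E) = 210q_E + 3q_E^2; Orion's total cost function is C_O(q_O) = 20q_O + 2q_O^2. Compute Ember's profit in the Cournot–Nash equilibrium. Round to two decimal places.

573.65

Ember's profit: π_E = (477 - 4Q)q_E - (210q_E + 3q_E²). Setting ∂π_E/∂q_E = 0: 267 - 14q_E - 4(q_O) = 0.
Orion's profit: π_O = (477 - 4Q)q_O - (20q_O + 2q_O²). Setting ∂π_O/∂q_O = 0: 457 - 12q_O - 4(q_E) = 0.
Rearranging gives the reaction functions q_E = (267 - 4q_O)/14 and q_O = (457 - 4q_E)/12.
Substituting one into the other gives q_E = 172/19 and q_O = 35.0658.
Price P = 477 - 4·44.1184 = 300.5263.
Ember's profit: 300.5263·(172/19) - 210·(172/19) - 3(172/19)² = 573.6510.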